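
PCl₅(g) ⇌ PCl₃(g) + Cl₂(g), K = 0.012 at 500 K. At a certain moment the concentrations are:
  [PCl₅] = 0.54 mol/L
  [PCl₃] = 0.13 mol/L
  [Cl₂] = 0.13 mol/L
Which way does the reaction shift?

reverse (toward reactants)

Q = [PCl₃]·[Cl₂] / [PCl₅] = (0.13)·(0.13) / (0.54) = 0.031
Q = 0.031 > K = 0.012, so the reverse reaction proceeds.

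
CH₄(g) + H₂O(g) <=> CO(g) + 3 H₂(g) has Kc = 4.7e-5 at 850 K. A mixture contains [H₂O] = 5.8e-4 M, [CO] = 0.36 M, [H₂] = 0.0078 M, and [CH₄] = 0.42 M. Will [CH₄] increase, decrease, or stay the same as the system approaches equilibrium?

Qc = [CO]·[H₂]³ / ([CH₄]·[H₂O]) = (0.36)·(0.0078)³ / ((0.42)·(5.8e-4)) = 7.0e-4
Qc = 7.0e-4 > Kc = 4.7e-5: net reverse reaction.
CH₄ is a reactant, so it increases.

increase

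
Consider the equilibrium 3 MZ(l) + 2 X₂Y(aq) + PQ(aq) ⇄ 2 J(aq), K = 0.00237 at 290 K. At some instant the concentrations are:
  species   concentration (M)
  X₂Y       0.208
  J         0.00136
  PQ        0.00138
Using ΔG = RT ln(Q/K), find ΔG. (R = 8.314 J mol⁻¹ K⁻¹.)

(MZ is a pure liquid — omitted from Q.)
Q = [J]² / ([X₂Y]²·[PQ]) = (0.00136)² / ((0.208)²·(0.00138)) = 0.0310
ΔG = RT ln(Q/K) = (8.314 J mol⁻¹ K⁻¹)(290 K) × ln(0.0310/0.00237)
   = (2.411 kJ/mol)(2.571) = 6.20 kJ/mol
ΔG > 0, so the forward reaction is non-spontaneous (proceeds in reverse).

ΔG = 6.20 kJ/mol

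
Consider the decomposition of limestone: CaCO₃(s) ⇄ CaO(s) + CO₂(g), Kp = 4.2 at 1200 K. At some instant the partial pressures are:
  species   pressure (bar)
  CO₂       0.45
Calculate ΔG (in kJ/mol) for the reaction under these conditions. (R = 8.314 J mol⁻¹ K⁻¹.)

ΔG = -22.3 kJ/mol

(CaCO₃, CaO are pure solids — omitted from Qp.)
Qp = P(CO₂) = 0.450
ΔG = RT ln(Qp/Kp) = (8.314 J mol⁻¹ K⁻¹)(1200 K) × ln(0.450/4.2)
   = (9.977 kJ/mol)(-2.234) = -22.3 kJ/mol
ΔG < 0, so the forward reaction is spontaneous (proceeds forward).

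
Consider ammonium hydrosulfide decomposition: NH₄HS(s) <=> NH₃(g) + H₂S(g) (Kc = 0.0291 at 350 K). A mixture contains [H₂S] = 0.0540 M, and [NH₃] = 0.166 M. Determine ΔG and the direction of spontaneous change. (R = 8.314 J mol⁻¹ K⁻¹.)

ΔG = -3.43 kJ/mol; the forward reaction is spontaneous

(NH₄HS is a pure solid — omitted from Qc.)
Qc = [NH₃]·[H₂S] = (0.166)·(0.0540) = 0.00896
ΔG = RT ln(Qc/Kc) = (8.314 J mol⁻¹ K⁻¹)(350 K) × ln(0.00896/0.0291)
   = (2.910 kJ/mol)(-1.178) = -3.43 kJ/mol
ΔG < 0, so the forward reaction is spontaneous (proceeds forward).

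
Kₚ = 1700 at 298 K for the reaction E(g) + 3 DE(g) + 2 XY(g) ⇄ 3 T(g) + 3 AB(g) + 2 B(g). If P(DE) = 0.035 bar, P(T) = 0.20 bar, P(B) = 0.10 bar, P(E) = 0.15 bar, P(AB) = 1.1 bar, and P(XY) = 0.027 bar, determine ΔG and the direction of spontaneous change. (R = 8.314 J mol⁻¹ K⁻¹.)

ΔG = 6.42 kJ/mol; the forward reaction is non-spontaneous

Qₚ = P(T)³·P(AB)³·P(B)² / (P(E)·P(DE)³·P(XY)²) = (0.20)³·(1.1)³·(0.10)² / ((0.15)·(0.035)³·(0.027)²) = 22700
ΔG = RT ln(Qₚ/Kₚ) = (8.314 J mol⁻¹ K⁻¹)(298 K) × ln(22700/1700)
   = (2.478 kJ/mol)(2.592) = 6.42 kJ/mol
ΔG > 0, so the forward reaction is non-spontaneous (proceeds in reverse).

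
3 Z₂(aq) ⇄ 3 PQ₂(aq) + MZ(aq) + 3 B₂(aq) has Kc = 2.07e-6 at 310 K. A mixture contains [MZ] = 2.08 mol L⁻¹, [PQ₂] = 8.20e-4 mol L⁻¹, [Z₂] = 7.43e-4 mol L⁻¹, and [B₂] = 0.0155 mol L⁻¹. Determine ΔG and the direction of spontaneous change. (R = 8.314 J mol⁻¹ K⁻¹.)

ΔG = 4.16 kJ/mol; the forward reaction is non-spontaneous

Qc = [PQ₂]³·[MZ]·[B₂]³ / [Z₂]³ = (8.20e-4)³·(2.08)·(0.0155)³ / (7.43e-4)³ = 1.04e-5
ΔG = RT ln(Qc/Kc) = (8.314 J mol⁻¹ K⁻¹)(310 K) × ln(1.04e-5/2.07e-6)
   = (2.577 kJ/mol)(1.614) = 4.16 kJ/mol
ΔG > 0, so the forward reaction is non-spontaneous (proceeds in reverse).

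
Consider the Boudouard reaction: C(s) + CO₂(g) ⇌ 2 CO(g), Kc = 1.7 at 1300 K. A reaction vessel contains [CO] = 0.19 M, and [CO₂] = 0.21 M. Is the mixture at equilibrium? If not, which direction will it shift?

(C is a pure solid — omitted from Qc.)
Qc = [CO]² / [CO₂] = (0.19)² / (0.21) = 0.17
Qc = 0.17 < Kc = 1.7: net forward reaction.

no; Q < K, reaction proceeds forward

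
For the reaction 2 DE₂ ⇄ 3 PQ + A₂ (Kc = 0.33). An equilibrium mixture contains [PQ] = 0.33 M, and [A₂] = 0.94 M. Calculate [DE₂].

At equilibrium, Kc = [PQ]³·[A₂] / [DE₂]² = 0.33.
(0.33)³·(0.94) / ([DE₂])² = 0.33
[DE₂]² = 0.102 ⇒ [DE₂] = 0.32 M

[DE₂] = 0.32 M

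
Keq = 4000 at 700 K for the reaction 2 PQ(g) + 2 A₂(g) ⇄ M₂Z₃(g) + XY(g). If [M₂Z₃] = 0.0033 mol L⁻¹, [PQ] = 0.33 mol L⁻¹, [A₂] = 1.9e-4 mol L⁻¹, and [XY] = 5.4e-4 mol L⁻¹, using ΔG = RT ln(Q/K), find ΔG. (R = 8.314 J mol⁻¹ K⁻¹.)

Q = [M₂Z₃]·[XY] / ([PQ]²·[A₂]²) = (0.0033)·(5.4e-4) / ((0.33)²·(1.9e-4)²) = 453
ΔG = RT ln(Q/Keq) = (8.314 J mol⁻¹ K⁻¹)(700 K) × ln(453/4000)
   = (5.820 kJ/mol)(-2.178) = -12.7 kJ/mol
ΔG < 0, so the forward reaction is spontaneous (proceeds forward).

ΔG = -12.7 kJ/mol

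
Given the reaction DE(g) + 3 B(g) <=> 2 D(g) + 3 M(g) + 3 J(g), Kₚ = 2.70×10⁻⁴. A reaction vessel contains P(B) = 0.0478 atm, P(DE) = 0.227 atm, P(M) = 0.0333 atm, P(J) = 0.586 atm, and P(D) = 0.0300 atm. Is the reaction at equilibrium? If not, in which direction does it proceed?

neither direction; the system is at equilibrium

Qₚ = P(D)²·P(M)³·P(J)³ / (P(DE)·P(B)³) = (0.0300)²·(0.0333)³·(0.586)³ / ((0.227)·(0.0478)³) = 2.70×10⁻⁴
Qₚ = 2.70×10⁻⁴ = Kₚ, so the system is already at equilibrium.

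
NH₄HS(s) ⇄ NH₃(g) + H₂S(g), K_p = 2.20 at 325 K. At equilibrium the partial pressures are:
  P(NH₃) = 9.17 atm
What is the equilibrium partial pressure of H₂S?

P(H₂S) = 0.240 atm

(NH₄HS is a pure solid — omitted from K_p.)
At equilibrium, K_p = P(NH₃)·P(H₂S) = 2.20.
(9.17)·(P(H₂S)) = 2.20
P(H₂S) = 0.240 atm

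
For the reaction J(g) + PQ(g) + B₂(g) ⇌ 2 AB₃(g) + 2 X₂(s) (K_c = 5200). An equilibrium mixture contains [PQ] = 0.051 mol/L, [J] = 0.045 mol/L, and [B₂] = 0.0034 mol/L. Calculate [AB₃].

(X₂ is a pure solid — omitted from K_c.)
At equilibrium, K_c = [AB₃]² / ([J]·[PQ]·[B₂]) = 5200.
([AB₃])² / ((0.045)·(0.051)·(0.0034)) = 5200
[AB₃]² = 0.0406 ⇒ [AB₃] = 0.20 mol/L

[AB₃] = 0.20 mol/L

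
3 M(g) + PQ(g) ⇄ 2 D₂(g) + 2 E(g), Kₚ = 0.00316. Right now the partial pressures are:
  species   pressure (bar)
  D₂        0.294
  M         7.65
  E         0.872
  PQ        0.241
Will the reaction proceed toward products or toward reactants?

to the right

Qₚ = P(D₂)²·P(E)² / (P(M)³·P(PQ)) = (0.294)²·(0.872)² / ((7.65)³·(0.241)) = 6.09e-4
Qₚ = 6.09e-4 < Kₚ = 0.00316, so the forward reaction proceeds.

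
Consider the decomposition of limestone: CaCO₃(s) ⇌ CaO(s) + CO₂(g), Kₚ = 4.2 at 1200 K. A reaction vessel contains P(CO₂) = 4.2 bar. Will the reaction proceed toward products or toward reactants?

(CaCO₃, CaO are pure solids — omitted from Qₚ.)
Qₚ = P(CO₂) = 4.2
Qₚ = 4.2 = Kₚ, so the system is already at equilibrium.

neither direction; the system is at equilibrium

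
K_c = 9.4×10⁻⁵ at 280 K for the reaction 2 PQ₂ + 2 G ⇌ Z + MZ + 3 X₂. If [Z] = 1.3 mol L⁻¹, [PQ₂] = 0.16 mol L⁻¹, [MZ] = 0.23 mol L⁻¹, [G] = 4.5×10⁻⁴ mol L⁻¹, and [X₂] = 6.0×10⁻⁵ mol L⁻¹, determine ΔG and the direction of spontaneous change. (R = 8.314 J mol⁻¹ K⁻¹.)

Q_c = [Z]·[MZ]·[X₂]³ / ([PQ₂]²·[G]²) = (1.3)·(0.23)·(6.0×10⁻⁵)³ / ((0.16)²·(4.5×10⁻⁴)²) = 1.25×10⁻⁵
ΔG = RT ln(Q_c/K_c) = (8.314 J mol⁻¹ K⁻¹)(280 K) × ln(1.25×10⁻⁵/9.4×10⁻⁵)
   = (2.328 kJ/mol)(-2.018) = -4.70 kJ/mol
ΔG < 0, so the forward reaction is spontaneous (proceeds forward).

ΔG = -4.70 kJ/mol; the forward reaction is spontaneous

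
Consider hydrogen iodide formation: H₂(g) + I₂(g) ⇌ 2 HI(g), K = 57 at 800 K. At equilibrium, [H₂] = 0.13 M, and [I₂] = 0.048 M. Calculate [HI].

[HI] = 0.60 M

At equilibrium, K = [HI]² / ([H₂]·[I₂]) = 57.
([HI])² / ((0.13)·(0.048)) = 57
[HI]² = 0.356 ⇒ [HI] = 0.60 M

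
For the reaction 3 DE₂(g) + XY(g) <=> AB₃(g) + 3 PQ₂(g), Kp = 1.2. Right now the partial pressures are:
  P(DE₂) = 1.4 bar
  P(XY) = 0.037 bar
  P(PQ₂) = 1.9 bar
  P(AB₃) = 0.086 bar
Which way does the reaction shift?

Qp = P(AB₃)·P(PQ₂)³ / (P(DE₂)³·P(XY)) = (0.086)·(1.9)³ / ((1.4)³·(0.037)) = 5.8
Qp = 5.8 > Kp = 1.2, so the reverse reaction proceeds.

toward reactants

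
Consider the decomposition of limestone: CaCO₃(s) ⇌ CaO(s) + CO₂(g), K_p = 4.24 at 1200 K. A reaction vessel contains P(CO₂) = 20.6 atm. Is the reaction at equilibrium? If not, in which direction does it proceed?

to the left

(CaCO₃, CaO are pure solids — omitted from Q_p.)
Q_p = P(CO₂) = 20.6
Q_p = 20.6 > K_p = 4.24, so the reverse reaction proceeds.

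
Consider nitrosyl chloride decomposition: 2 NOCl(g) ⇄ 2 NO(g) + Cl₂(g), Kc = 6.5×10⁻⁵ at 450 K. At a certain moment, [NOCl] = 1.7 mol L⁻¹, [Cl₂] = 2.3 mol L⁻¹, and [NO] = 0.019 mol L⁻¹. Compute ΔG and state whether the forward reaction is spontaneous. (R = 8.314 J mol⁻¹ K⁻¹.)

Qc = [NO]²·[Cl₂] / [NOCl]² = (0.019)²·(2.3) / (1.7)² = 2.87×10⁻⁴
ΔG = RT ln(Qc/Kc) = (8.314 J mol⁻¹ K⁻¹)(450 K) × ln(2.87×10⁻⁴/6.5×10⁻⁵)
   = (3.741 kJ/mol)(1.485) = 5.56 kJ/mol
ΔG > 0, so the forward reaction is non-spontaneous (proceeds in reverse).

ΔG = 5.56 kJ/mol; the forward reaction is non-spontaneous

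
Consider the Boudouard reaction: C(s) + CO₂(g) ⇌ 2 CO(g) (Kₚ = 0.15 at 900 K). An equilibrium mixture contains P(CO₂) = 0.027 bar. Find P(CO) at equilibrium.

P(CO) = 0.064 bar

(C is a pure solid — omitted from Kₚ.)
At equilibrium, Kₚ = P(CO)² / P(CO₂) = 0.15.
(P(CO))² / (0.027) = 0.15
P(CO)² = 0.00405 ⇒ P(CO) = 0.064 bar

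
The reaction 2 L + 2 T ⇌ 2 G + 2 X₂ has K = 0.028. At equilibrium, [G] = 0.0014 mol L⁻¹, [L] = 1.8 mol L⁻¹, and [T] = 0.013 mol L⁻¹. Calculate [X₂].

At equilibrium, K = [G]²·[X₂]² / ([L]²·[T]²) = 0.028.
(0.0014)²·([X₂])² / ((1.8)²·(0.013)²) = 0.028
[X₂]² = 7.82 ⇒ [X₂] = 2.8 mol L⁻¹

[X₂] = 2.8 mol L⁻¹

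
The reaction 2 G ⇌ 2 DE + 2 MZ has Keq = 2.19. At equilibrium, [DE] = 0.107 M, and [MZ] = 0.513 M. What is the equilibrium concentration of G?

At equilibrium, Keq = [DE]²·[MZ]² / [G]² = 2.19.
(0.107)²·(0.513)² / ([G])² = 2.19
[G]² = 0.00138 ⇒ [G] = 0.0371 M

[G] = 0.0371 M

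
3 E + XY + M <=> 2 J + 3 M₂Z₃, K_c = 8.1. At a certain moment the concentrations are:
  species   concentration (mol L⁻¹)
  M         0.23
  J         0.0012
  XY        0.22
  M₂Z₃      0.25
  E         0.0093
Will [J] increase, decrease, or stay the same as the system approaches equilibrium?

Q_c = [J]²·[M₂Z₃]³ / ([E]³·[XY]·[M]) = (0.0012)²·(0.25)³ / ((0.0093)³·(0.22)·(0.23)) = 0.55
Q_c = 0.55 < K_c = 8.1: net forward reaction.
J is a product, so it increases.

increase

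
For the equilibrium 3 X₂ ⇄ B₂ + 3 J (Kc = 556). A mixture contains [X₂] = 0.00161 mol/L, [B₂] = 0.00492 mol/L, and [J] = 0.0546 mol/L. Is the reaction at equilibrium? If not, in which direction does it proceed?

toward products

Qc = [B₂]·[J]³ / [X₂]³ = (0.00492)·(0.0546)³ / (0.00161)³ = 192
Qc = 192 < Kc = 556, so the forward reaction proceeds.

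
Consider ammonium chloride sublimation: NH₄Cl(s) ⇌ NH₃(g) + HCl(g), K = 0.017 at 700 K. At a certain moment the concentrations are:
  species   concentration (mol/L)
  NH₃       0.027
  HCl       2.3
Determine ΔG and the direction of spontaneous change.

ΔG = 7.54 kJ/mol; the forward reaction is non-spontaneous

(NH₄Cl is a pure solid — omitted from Q.)
Q = [NH₃]·[HCl] = (0.027)·(2.3) = 0.0621
ΔG = RT ln(Q/K) = (8.314 J mol⁻¹ K⁻¹)(700 K) × ln(0.0621/0.017)
   = (5.820 kJ/mol)(1.296) = 7.54 kJ/mol
ΔG > 0, so the forward reaction is non-spontaneous (proceeds in reverse).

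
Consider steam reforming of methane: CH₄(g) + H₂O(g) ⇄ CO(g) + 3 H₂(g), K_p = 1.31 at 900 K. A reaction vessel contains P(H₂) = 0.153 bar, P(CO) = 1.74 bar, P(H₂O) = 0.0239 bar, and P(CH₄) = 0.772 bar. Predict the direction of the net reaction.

in the forward direction

Q_p = P(CO)·P(H₂)³ / (P(CH₄)·P(H₂O)) = (1.74)·(0.153)³ / ((0.772)·(0.0239)) = 0.338
Q_p = 0.338 < K_p = 1.31, so the forward reaction proceeds.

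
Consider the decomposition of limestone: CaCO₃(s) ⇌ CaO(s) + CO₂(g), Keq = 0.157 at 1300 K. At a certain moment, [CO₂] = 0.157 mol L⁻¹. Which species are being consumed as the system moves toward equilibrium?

none (at equilibrium)

(CaCO₃, CaO are pure solids — omitted from Q.)
Q = [CO₂] = 0.157
Q = 0.157 = Keq; the system is at equilibrium.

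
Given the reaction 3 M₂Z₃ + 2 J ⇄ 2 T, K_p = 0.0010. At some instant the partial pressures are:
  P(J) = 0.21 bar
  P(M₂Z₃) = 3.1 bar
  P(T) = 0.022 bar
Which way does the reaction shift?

toward products

Q_p = P(T)² / (P(M₂Z₃)³·P(J)²) = (0.022)² / ((3.1)³·(0.21)²) = 3.7×10⁻⁴
Q_p = 3.7×10⁻⁴ < K_p = 0.0010, so the forward reaction proceeds.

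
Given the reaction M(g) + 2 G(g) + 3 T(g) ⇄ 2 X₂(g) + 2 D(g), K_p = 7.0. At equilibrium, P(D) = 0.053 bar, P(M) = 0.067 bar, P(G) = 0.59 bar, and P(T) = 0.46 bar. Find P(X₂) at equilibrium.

At equilibrium, K_p = P(X₂)²·P(D)² / (P(M)·P(G)²·P(T)³) = 7.0.
(P(X₂))²·(0.053)² / ((0.067)·(0.59)²·(0.46)³) = 7.0
P(X₂)² = 5.66 ⇒ P(X₂) = 2.4 bar

P(X₂) = 2.4 bar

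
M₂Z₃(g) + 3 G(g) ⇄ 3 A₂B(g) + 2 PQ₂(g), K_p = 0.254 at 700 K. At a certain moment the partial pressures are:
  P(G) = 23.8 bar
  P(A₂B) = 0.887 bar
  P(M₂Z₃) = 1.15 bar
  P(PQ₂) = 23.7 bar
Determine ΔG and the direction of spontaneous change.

Q_p = P(A₂B)³·P(PQ₂)² / (P(M₂Z₃)·P(G)³) = (0.887)³·(23.7)² / ((1.15)·(23.8)³) = 0.0253
ΔG = RT ln(Q_p/K_p) = (8.314 J mol⁻¹ K⁻¹)(700 K) × ln(0.0253/0.254)
   = (5.820 kJ/mol)(-2.307) = -13.4 kJ/mol
ΔG < 0, so the forward reaction is spontaneous (proceeds forward).

ΔG = -13.4 kJ/mol; the forward reaction is spontaneous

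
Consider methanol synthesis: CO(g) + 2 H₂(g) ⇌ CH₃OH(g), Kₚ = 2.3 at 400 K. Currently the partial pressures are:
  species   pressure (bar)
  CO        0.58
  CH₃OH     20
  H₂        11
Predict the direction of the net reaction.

Qₚ = P(CH₃OH) / (P(CO)·P(H₂)²) = (20) / ((0.58)·(11)²) = 0.28
Qₚ = 0.28 < Kₚ = 2.3, so the forward reaction proceeds.

to the right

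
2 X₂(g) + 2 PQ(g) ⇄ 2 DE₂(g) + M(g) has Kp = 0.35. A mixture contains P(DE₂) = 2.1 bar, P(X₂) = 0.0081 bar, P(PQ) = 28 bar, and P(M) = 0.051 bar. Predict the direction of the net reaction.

to the left

Qp = P(DE₂)²·P(M) / (P(X₂)²·P(PQ)²) = (2.1)²·(0.051) / ((0.0081)²·(28)²) = 4.4
Qp = 4.4 > Kp = 0.35, so the reverse reaction proceeds.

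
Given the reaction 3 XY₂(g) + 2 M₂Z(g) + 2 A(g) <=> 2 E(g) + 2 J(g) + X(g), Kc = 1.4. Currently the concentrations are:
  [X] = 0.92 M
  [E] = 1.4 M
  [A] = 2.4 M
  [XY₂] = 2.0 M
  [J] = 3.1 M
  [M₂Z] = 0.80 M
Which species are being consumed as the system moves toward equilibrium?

Qc = [E]²·[J]²·[X] / ([XY₂]³·[M₂Z]²·[A]²) = (1.4)²·(3.1)²·(0.92) / ((2.0)³·(0.80)²·(2.4)²) = 0.59
Qc = 0.59 < Kc = 1.4: net forward reaction.

XY₂, M₂Z, A (reactants)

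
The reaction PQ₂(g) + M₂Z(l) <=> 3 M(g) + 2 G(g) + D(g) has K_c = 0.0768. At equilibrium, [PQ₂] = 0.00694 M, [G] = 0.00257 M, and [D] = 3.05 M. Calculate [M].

[M] = 2.98 M

(M₂Z is a pure liquid — omitted from K_c.)
At equilibrium, K_c = [M]³·[G]²·[D] / [PQ₂] = 0.0768.
([M])³·(0.00257)²·(3.05) / (0.00694) = 0.0768
[M]³ = 26.5 ⇒ [M] = 2.98 M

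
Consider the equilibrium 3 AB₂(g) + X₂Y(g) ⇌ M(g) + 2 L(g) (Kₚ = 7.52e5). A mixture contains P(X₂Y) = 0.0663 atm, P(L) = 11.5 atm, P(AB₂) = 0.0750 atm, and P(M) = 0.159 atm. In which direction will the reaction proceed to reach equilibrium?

neither direction; the system is at equilibrium

Qₚ = P(M)·P(L)² / (P(AB₂)³·P(X₂Y)) = (0.159)·(11.5)² / ((0.0750)³·(0.0663)) = 7.52e5
Qₚ = 7.52e5 = Kₚ, so the system is already at equilibrium.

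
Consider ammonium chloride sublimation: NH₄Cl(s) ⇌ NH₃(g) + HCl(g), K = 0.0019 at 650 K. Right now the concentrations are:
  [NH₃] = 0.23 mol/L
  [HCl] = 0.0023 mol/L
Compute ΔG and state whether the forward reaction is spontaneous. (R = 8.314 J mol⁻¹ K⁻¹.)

ΔG = -6.91 kJ/mol; the forward reaction is spontaneous

(NH₄Cl is a pure solid — omitted from Q.)
Q = [NH₃]·[HCl] = (0.23)·(0.0023) = 5.29×10⁻⁴
ΔG = RT ln(Q/K) = (8.314 J mol⁻¹ K⁻¹)(650 K) × ln(5.29×10⁻⁴/0.0019)
   = (5.404 kJ/mol)(-1.279) = -6.91 kJ/mol
ΔG < 0, so the forward reaction is spontaneous (proceeds forward).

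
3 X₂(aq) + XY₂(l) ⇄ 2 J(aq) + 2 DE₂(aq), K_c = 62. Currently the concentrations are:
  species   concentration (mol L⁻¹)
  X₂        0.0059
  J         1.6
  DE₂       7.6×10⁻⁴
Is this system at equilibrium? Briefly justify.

no; Q < K, reaction proceeds forward

(XY₂ is a pure liquid — omitted from Q_c.)
Q_c = [J]²·[DE₂]² / [X₂]³ = (1.6)²·(7.6×10⁻⁴)² / (0.0059)³ = 7.2
Q_c = 7.2 < K_c = 62: net forward reaction.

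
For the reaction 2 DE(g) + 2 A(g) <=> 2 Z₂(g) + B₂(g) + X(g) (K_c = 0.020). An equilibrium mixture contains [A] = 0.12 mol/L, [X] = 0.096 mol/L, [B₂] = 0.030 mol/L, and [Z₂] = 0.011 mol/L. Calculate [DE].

At equilibrium, K_c = [Z₂]²·[B₂]·[X] / ([DE]²·[A]²) = 0.020.
(0.011)²·(0.030)·(0.096) / (([DE])²·(0.12)²) = 0.020
[DE]² = 0.00121 ⇒ [DE] = 0.035 mol/L

[DE] = 0.035 mol/L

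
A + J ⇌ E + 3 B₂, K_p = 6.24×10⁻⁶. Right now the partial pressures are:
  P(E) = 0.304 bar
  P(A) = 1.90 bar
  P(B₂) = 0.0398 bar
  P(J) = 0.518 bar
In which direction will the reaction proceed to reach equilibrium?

to the left

Q_p = P(E)·P(B₂)³ / (P(A)·P(J)) = (0.304)·(0.0398)³ / ((1.90)·(0.518)) = 1.95×10⁻⁵
Q_p = 1.95×10⁻⁵ > K_p = 6.24×10⁻⁶, so the reverse reaction proceeds.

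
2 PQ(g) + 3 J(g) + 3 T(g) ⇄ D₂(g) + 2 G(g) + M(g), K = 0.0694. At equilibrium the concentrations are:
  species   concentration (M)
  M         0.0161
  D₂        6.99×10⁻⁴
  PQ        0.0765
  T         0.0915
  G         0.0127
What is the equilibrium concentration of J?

[J] = 0.180 M

At equilibrium, K = [D₂]·[G]²·[M] / ([PQ]²·[J]³·[T]³) = 0.0694.
(6.99×10⁻⁴)·(0.0127)²·(0.0161) / ((0.0765)²·([J])³·(0.0915)³) = 0.0694
[J]³ = 0.00583 ⇒ [J] = 0.180 M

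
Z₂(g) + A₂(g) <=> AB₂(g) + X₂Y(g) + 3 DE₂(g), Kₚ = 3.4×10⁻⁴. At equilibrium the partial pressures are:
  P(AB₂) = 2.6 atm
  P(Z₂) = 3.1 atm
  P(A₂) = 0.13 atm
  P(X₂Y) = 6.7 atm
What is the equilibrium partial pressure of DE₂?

P(DE₂) = 0.020 atm

At equilibrium, Kₚ = P(AB₂)·P(X₂Y)·P(DE₂)³ / (P(Z₂)·P(A₂)) = 3.4×10⁻⁴.
(2.6)·(6.7)·(P(DE₂))³ / ((3.1)·(0.13)) = 3.4×10⁻⁴
P(DE₂)³ = 7.87×10⁻⁶ ⇒ P(DE₂) = 0.020 atm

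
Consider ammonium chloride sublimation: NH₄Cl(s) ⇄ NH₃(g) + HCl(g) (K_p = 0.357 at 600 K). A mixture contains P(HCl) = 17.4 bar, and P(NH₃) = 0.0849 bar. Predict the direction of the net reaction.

to the left

(NH₄Cl is a pure solid — omitted from Q_p.)
Q_p = P(NH₃)·P(HCl) = (0.0849)·(17.4) = 1.48
Q_p = 1.48 > K_p = 0.357, so the reverse reaction proceeds.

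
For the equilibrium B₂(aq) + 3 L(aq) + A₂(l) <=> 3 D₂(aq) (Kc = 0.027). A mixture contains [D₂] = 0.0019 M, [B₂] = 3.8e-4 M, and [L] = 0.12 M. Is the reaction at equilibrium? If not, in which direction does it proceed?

to the right

(A₂ is a pure liquid — omitted from Qc.)
Qc = [D₂]³ / ([B₂]·[L]³) = (0.0019)³ / ((3.8e-4)·(0.12)³) = 0.010
Qc = 0.010 < Kc = 0.027, so the forward reaction proceeds.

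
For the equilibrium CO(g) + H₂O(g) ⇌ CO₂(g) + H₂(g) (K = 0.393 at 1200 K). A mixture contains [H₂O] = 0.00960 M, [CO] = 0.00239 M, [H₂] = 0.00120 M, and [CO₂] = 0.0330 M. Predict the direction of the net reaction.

Q = [CO₂]·[H₂] / ([CO]·[H₂O]) = (0.0330)·(0.00120) / ((0.00239)·(0.00960)) = 1.73
Q = 1.73 > K = 0.393, so the reverse reaction proceeds.

in the reverse direction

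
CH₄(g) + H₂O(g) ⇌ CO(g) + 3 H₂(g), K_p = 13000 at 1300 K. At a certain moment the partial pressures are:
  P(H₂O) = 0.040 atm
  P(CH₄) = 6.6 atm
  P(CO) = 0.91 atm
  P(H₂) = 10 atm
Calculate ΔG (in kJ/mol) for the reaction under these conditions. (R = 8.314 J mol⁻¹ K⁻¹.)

ΔG = -14.3 kJ/mol

Q_p = P(CO)·P(H₂)³ / (P(CH₄)·P(H₂O)) = (0.91)·(10)³ / ((6.6)·(0.040)) = 3450
ΔG = RT ln(Q_p/K_p) = (8.314 J mol⁻¹ K⁻¹)(1300 K) × ln(3450/13000)
   = (10.81 kJ/mol)(-1.327) = -14.3 kJ/mol
ΔG < 0, so the forward reaction is spontaneous (proceeds forward).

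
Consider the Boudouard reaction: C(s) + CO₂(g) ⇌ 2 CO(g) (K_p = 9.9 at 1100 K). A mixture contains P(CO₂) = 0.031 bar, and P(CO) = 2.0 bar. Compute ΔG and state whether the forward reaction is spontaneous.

ΔG = 23.5 kJ/mol; the forward reaction is non-spontaneous

(C is a pure solid — omitted from Q_p.)
Q_p = P(CO)² / P(CO₂) = (2.0)² / (0.031) = 129
ΔG = RT ln(Q_p/K_p) = (8.314 J mol⁻¹ K⁻¹)(1100 K) × ln(129/9.9)
   = (9.145 kJ/mol)(2.567) = 23.5 kJ/mol
ΔG > 0, so the forward reaction is non-spontaneous (proceeds in reverse).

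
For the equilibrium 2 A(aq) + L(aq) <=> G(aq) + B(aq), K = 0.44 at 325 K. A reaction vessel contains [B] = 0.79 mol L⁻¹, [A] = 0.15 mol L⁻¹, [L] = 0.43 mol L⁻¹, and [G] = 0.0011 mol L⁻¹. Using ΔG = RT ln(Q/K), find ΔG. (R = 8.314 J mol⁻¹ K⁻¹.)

Q = [G]·[B] / ([A]²·[L]) = (0.0011)·(0.79) / ((0.15)²·(0.43)) = 0.0898
ΔG = RT ln(Q/K) = (8.314 J mol⁻¹ K⁻¹)(325 K) × ln(0.0898/0.44)
   = (2.702 kJ/mol)(-1.589) = -4.29 kJ/mol
ΔG < 0, so the forward reaction is spontaneous (proceeds forward).

ΔG = -4.29 kJ/mol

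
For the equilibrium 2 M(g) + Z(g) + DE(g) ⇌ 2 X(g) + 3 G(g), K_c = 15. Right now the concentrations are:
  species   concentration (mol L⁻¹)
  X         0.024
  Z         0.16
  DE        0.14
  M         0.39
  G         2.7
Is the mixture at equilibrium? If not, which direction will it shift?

Q_c = [X]²·[G]³ / ([M]²·[Z]·[DE]) = (0.024)²·(2.7)³ / ((0.39)²·(0.16)·(0.14)) = 3.3
Q_c = 3.3 < K_c = 15: net forward reaction.

no; Q < K, reaction proceeds forward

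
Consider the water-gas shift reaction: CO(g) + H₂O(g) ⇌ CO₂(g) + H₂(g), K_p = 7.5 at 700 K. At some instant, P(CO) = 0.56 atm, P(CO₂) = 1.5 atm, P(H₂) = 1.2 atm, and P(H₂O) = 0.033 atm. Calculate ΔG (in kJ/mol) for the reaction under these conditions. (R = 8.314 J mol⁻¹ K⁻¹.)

ΔG = 14.9 kJ/mol

Q_p = P(CO₂)·P(H₂) / (P(CO)·P(H₂O)) = (1.5)·(1.2) / ((0.56)·(0.033)) = 97.4
ΔG = RT ln(Q_p/K_p) = (8.314 J mol⁻¹ K⁻¹)(700 K) × ln(97.4/7.5)
   = (5.820 kJ/mol)(2.564) = 14.9 kJ/mol
ΔG > 0, so the forward reaction is non-spontaneous (proceeds in reverse).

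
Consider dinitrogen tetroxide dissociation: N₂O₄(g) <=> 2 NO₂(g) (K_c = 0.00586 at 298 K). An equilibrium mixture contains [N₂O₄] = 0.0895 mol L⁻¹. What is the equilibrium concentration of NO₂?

At equilibrium, K_c = [NO₂]² / [N₂O₄] = 0.00586.
([NO₂])² / (0.0895) = 0.00586
[NO₂]² = 5.24×10⁻⁴ ⇒ [NO₂] = 0.0229 mol L⁻¹

[NO₂] = 0.0229 mol L⁻¹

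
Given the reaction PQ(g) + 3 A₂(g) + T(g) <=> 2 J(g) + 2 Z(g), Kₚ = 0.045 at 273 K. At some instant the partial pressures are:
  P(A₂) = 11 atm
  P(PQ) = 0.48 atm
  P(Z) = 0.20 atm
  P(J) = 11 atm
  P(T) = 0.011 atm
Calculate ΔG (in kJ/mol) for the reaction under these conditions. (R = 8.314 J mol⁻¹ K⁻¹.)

Qₚ = P(J)²·P(Z)² / (P(PQ)·P(A₂)³·P(T)) = (11)²·(0.20)² / ((0.48)·(11)³·(0.011)) = 0.689
ΔG = RT ln(Qₚ/Kₚ) = (8.314 J mol⁻¹ K⁻¹)(273 K) × ln(0.689/0.045)
   = (2.270 kJ/mol)(2.729) = 6.19 kJ/mol
ΔG > 0, so the forward reaction is non-spontaneous (proceeds in reverse).

ΔG = 6.19 kJ/mol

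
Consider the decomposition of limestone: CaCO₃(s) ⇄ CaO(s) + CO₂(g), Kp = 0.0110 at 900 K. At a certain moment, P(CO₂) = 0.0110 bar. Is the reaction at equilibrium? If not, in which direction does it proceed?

(CaCO₃, CaO are pure solids — omitted from Qp.)
Qp = P(CO₂) = 0.0110
Qp = 0.0110 = Kp, so the system is already at equilibrium.

at equilibrium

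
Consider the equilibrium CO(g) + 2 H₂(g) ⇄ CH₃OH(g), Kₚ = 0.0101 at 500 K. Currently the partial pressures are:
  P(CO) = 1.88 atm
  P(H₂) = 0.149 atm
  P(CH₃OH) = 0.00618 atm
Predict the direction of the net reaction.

Qₚ = P(CH₃OH) / (P(CO)·P(H₂)²) = (0.00618) / ((1.88)·(0.149)²) = 0.148
Qₚ = 0.148 > Kₚ = 0.0101, so the reverse reaction proceeds.

reverse (toward reactants)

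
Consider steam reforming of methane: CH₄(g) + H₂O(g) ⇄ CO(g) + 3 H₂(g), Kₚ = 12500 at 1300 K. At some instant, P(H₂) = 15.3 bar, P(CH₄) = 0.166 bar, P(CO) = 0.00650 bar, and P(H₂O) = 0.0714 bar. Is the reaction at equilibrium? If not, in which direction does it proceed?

to the right

Qₚ = P(CO)·P(H₂)³ / (P(CH₄)·P(H₂O)) = (0.00650)·(15.3)³ / ((0.166)·(0.0714)) = 1960
Qₚ = 1960 < Kₚ = 12500, so the forward reaction proceeds.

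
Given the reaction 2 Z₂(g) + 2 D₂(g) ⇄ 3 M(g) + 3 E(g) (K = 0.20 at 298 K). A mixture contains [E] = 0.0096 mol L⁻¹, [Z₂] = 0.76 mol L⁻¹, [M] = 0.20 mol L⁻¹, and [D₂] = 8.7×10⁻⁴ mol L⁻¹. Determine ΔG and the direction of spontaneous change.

ΔG = -6.23 kJ/mol; the forward reaction is spontaneous

Q = [M]³·[E]³ / ([Z₂]²·[D₂]²) = (0.20)³·(0.0096)³ / ((0.76)²·(8.7×10⁻⁴)²) = 0.0162
ΔG = RT ln(Q/K) = (8.314 J mol⁻¹ K⁻¹)(298 K) × ln(0.0162/0.20)
   = (2.478 kJ/mol)(-2.513) = -6.23 kJ/mol
ΔG < 0, so the forward reaction is spontaneous (proceeds forward).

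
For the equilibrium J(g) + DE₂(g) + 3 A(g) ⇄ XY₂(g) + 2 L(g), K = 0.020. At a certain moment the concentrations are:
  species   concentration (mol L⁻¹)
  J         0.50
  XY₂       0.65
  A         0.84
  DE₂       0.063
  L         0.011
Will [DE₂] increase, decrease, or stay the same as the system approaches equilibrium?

Q = [XY₂]·[L]² / ([J]·[DE₂]·[A]³) = (0.65)·(0.011)² / ((0.50)·(0.063)·(0.84)³) = 0.0042
Q = 0.0042 < K = 0.020: net forward reaction.
DE₂ is a reactant, so it decreases.

decrease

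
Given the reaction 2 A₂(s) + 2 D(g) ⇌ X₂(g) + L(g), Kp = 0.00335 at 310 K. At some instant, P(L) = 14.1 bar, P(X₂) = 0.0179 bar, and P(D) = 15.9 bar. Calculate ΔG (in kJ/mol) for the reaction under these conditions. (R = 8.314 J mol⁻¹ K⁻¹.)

ΔG = -3.12 kJ/mol

(A₂ is a pure solid — omitted from Qp.)
Qp = P(X₂)·P(L) / P(D)² = (0.0179)·(14.1) / (15.9)² = 9.98e-4
ΔG = RT ln(Qp/Kp) = (8.314 J mol⁻¹ K⁻¹)(310 K) × ln(9.98e-4/0.00335)
   = (2.577 kJ/mol)(-1.211) = -3.12 kJ/mol
ΔG < 0, so the forward reaction is spontaneous (proceeds forward).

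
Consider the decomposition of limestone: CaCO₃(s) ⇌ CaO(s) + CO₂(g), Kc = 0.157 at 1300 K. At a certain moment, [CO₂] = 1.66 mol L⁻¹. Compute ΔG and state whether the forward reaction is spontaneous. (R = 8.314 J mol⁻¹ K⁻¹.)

ΔG = 25.5 kJ/mol; the forward reaction is non-spontaneous

(CaCO₃, CaO are pure solids — omitted from Qc.)
Qc = [CO₂] = 1.66
ΔG = RT ln(Qc/Kc) = (8.314 J mol⁻¹ K⁻¹)(1300 K) × ln(1.66/0.157)
   = (10.81 kJ/mol)(2.358) = 25.5 kJ/mol
ΔG > 0, so the forward reaction is non-spontaneous (proceeds in reverse).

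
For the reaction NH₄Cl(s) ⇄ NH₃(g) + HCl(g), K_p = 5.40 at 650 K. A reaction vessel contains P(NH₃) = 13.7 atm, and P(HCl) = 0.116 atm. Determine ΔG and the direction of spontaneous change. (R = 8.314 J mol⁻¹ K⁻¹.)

(NH₄Cl is a pure solid — omitted from Q_p.)
Q_p = P(NH₃)·P(HCl) = (13.7)·(0.116) = 1.59
ΔG = RT ln(Q_p/K_p) = (8.314 J mol⁻¹ K⁻¹)(650 K) × ln(1.59/5.40)
   = (5.404 kJ/mol)(-1.223) = -6.61 kJ/mol
ΔG < 0, so the forward reaction is spontaneous (proceeds forward).

ΔG = -6.61 kJ/mol; the forward reaction is spontaneous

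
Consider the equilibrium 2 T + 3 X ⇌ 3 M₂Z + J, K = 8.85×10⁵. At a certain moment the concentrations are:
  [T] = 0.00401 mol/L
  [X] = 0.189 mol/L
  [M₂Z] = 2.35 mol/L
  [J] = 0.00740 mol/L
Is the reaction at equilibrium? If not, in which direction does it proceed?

at equilibrium

Q = [M₂Z]³·[J] / ([T]²·[X]³) = (2.35)³·(0.00740) / ((0.00401)²·(0.189)³) = 8.85×10⁵
Q = 8.85×10⁵ = K, so the system is already at equilibrium.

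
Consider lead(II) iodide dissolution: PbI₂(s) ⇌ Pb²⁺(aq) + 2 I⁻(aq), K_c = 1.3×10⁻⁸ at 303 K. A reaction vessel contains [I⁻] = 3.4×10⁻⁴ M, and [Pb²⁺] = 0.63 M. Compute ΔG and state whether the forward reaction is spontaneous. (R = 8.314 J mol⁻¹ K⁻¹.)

(PbI₂ is a pure solid — omitted from Q_c.)
Q_c = [Pb²⁺]·[I⁻]² = (0.63)·(3.4×10⁻⁴)² = 7.28×10⁻⁸
ΔG = RT ln(Q_c/K_c) = (8.314 J mol⁻¹ K⁻¹)(303 K) × ln(7.28×10⁻⁸/1.3×10⁻⁸)
   = (2.519 kJ/mol)(1.723) = 4.34 kJ/mol
ΔG > 0, so the forward reaction is non-spontaneous (proceeds in reverse).

ΔG = 4.34 kJ/mol; the forward reaction is non-spontaneous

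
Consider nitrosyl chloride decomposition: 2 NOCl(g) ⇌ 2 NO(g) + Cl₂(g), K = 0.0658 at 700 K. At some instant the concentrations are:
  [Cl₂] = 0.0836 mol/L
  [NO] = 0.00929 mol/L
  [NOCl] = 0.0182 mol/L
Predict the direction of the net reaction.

Q = [NO]²·[Cl₂] / [NOCl]² = (0.00929)²·(0.0836) / (0.0182)² = 0.0218
Q = 0.0218 < K = 0.0658, so the forward reaction proceeds.

in the forward direction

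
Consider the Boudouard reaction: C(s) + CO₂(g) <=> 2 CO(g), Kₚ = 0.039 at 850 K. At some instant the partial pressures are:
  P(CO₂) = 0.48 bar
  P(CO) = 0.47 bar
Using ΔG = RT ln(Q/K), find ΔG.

(C is a pure solid — omitted from Qₚ.)
Qₚ = P(CO)² / P(CO₂) = (0.47)² / (0.48) = 0.460
ΔG = RT ln(Qₚ/Kₚ) = (8.314 J mol⁻¹ K⁻¹)(850 K) × ln(0.460/0.039)
   = (7.067 kJ/mol)(2.468) = 17.4 kJ/mol
ΔG > 0, so the forward reaction is non-spontaneous (proceeds in reverse).

ΔG = 17.4 kJ/mol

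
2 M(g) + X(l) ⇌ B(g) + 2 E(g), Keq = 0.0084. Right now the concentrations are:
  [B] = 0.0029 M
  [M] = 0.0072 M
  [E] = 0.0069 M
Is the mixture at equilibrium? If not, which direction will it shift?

(X is a pure liquid — omitted from Q.)
Q = [B]·[E]² / [M]² = (0.0029)·(0.0069)² / (0.0072)² = 0.0027
Q = 0.0027 < Keq = 0.0084: net forward reaction.

no; Q < K, reaction proceeds forward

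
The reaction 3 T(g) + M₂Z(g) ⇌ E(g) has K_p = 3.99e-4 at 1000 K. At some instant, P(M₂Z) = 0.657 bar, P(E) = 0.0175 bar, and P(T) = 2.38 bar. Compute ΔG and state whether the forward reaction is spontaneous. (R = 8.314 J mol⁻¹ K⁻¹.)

ΔG = 13.3 kJ/mol; the forward reaction is non-spontaneous

Q_p = P(E) / (P(T)³·P(M₂Z)) = (0.0175) / ((2.38)³·(0.657)) = 0.00198
ΔG = RT ln(Q_p/K_p) = (8.314 J mol⁻¹ K⁻¹)(1000 K) × ln(0.00198/3.99e-4)
   = (8.314 kJ/mol)(1.602) = 13.3 kJ/mol
ΔG > 0, so the forward reaction is non-spontaneous (proceeds in reverse).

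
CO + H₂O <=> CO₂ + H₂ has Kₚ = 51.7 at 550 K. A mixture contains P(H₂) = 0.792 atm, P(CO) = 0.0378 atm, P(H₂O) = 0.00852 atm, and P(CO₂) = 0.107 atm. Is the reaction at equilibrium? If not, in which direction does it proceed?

Qₚ = P(CO₂)·P(H₂) / (P(CO)·P(H₂O)) = (0.107)·(0.792) / ((0.0378)·(0.00852)) = 263
Qₚ = 263 > Kₚ = 51.7, so the reverse reaction proceeds.

toward reactants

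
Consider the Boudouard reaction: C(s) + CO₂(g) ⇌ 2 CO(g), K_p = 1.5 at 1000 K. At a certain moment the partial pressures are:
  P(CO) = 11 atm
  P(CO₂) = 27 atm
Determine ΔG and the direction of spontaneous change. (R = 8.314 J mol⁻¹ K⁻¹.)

(C is a pure solid — omitted from Q_p.)
Q_p = P(CO)² / P(CO₂) = (11)² / (27) = 4.48
ΔG = RT ln(Q_p/K_p) = (8.314 J mol⁻¹ K⁻¹)(1000 K) × ln(4.48/1.5)
   = (8.314 kJ/mol)(1.094) = 9.10 kJ/mol
ΔG > 0, so the forward reaction is non-spontaneous (proceeds in reverse).

ΔG = 9.10 kJ/mol; the forward reaction is non-spontaneous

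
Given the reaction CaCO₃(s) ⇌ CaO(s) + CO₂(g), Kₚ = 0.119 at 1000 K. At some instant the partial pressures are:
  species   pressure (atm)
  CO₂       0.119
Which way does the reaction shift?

at equilibrium

(CaCO₃, CaO are pure solids — omitted from Qₚ.)
Qₚ = P(CO₂) = 0.119
Qₚ = 0.119 = Kₚ, so the system is already at equilibrium.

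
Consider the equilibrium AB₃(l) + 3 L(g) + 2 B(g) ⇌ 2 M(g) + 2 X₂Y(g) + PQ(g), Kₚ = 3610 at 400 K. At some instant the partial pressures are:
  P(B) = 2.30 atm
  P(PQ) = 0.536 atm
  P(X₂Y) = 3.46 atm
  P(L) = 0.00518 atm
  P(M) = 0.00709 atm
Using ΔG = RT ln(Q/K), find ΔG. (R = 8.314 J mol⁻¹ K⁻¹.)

(AB₃ is a pure liquid — omitted from Qₚ.)
Qₚ = P(M)²·P(X₂Y)²·P(PQ) / (P(L)³·P(B)²) = (0.00709)²·(3.46)²·(0.536) / ((0.00518)³·(2.30)²) = 439
ΔG = RT ln(Qₚ/Kₚ) = (8.314 J mol⁻¹ K⁻¹)(400 K) × ln(439/3610)
   = (3.326 kJ/mol)(-2.107) = -7.01 kJ/mol
ΔG < 0, so the forward reaction is spontaneous (proceeds forward).

ΔG = -7.01 kJ/mol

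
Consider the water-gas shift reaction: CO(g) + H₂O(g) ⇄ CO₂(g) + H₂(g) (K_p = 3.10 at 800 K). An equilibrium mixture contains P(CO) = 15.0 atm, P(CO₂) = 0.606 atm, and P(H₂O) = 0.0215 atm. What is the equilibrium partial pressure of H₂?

At equilibrium, K_p = P(CO₂)·P(H₂) / (P(CO)·P(H₂O)) = 3.10.
(0.606)·(P(H₂)) / ((15.0)·(0.0215)) = 3.10
P(H₂) = 1.65 atm

P(H₂) = 1.65 atm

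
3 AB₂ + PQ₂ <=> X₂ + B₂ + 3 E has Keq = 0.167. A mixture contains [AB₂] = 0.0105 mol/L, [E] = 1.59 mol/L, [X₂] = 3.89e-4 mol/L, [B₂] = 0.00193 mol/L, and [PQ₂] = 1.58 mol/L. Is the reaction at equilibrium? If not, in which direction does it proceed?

Q = [X₂]·[B₂]·[E]³ / ([AB₂]³·[PQ₂]) = (3.89e-4)·(0.00193)·(1.59)³ / ((0.0105)³·(1.58)) = 1.65
Q = 1.65 > Keq = 0.167, so the reverse reaction proceeds.

to the left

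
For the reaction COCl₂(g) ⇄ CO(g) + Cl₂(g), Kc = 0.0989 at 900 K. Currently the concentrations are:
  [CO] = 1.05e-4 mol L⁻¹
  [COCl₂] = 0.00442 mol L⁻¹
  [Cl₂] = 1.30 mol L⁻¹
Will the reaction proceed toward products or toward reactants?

Qc = [CO]·[Cl₂] / [COCl₂] = (1.05e-4)·(1.30) / (0.00442) = 0.0309
Qc = 0.0309 < Kc = 0.0989, so the forward reaction proceeds.

to the right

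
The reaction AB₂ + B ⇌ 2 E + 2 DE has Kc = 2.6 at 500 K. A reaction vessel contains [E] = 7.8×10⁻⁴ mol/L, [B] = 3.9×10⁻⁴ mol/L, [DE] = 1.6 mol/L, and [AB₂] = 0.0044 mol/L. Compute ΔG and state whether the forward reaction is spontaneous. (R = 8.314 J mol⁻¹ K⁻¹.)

ΔG = -4.37 kJ/mol; the forward reaction is spontaneous

Qc = [E]²·[DE]² / ([AB₂]·[B]) = (7.8×10⁻⁴)²·(1.6)² / ((0.0044)·(3.9×10⁻⁴)) = 0.908
ΔG = RT ln(Qc/Kc) = (8.314 J mol⁻¹ K⁻¹)(500 K) × ln(0.908/2.6)
   = (4.157 kJ/mol)(-1.052) = -4.37 kJ/mol
ΔG < 0, so the forward reaction is spontaneous (proceeds forward).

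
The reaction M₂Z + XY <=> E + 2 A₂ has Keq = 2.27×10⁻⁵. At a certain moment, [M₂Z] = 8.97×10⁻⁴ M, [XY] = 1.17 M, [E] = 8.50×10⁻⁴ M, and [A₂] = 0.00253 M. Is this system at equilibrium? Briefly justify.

no; Q < K, reaction proceeds forward

Q = [E]·[A₂]² / ([M₂Z]·[XY]) = (8.50×10⁻⁴)·(0.00253)² / ((8.97×10⁻⁴)·(1.17)) = 5.18×10⁻⁶
Q = 5.18×10⁻⁶ < Keq = 2.27×10⁻⁵: net forward reaction.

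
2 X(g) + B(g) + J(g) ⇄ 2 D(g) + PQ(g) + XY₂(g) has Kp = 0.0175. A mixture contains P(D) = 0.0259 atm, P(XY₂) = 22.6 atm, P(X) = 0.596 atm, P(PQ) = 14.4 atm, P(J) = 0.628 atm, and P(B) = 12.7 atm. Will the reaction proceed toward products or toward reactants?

in the reverse direction

Qp = P(D)²·P(PQ)·P(XY₂) / (P(X)²·P(B)·P(J)) = (0.0259)²·(14.4)·(22.6) / ((0.596)²·(12.7)·(0.628)) = 0.0771
Qp = 0.0771 > Kp = 0.0175, so the reverse reaction proceeds.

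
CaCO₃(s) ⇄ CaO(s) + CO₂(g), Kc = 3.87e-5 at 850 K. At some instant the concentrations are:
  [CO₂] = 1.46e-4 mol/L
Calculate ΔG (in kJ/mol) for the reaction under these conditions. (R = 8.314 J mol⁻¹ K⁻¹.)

ΔG = 9.38 kJ/mol

(CaCO₃, CaO are pure solids — omitted from Qc.)
Qc = [CO₂] = 1.46e-4
ΔG = RT ln(Qc/Kc) = (8.314 J mol⁻¹ K⁻¹)(850 K) × ln(1.46e-4/3.87e-5)
   = (7.067 kJ/mol)(1.328) = 9.38 kJ/mol
ΔG > 0, so the forward reaction is non-spontaneous (proceeds in reverse).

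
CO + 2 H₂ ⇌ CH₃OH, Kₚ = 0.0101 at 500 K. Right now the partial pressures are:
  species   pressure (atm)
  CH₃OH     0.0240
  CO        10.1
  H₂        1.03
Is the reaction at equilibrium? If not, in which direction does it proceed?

toward products

Qₚ = P(CH₃OH) / (P(CO)·P(H₂)²) = (0.0240) / ((10.1)·(1.03)²) = 0.00224
Qₚ = 0.00224 < Kₚ = 0.0101, so the forward reaction proceeds.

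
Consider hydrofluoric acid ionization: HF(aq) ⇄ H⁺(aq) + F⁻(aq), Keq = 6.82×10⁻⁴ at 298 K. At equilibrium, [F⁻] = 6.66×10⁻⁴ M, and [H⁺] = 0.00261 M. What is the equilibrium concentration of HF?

At equilibrium, Keq = [H⁺]·[F⁻] / [HF] = 6.82×10⁻⁴.
(0.00261)·(6.66×10⁻⁴) / ([HF]) = 6.82×10⁻⁴
[HF] = 0.00255 M

[HF] = 0.00255 M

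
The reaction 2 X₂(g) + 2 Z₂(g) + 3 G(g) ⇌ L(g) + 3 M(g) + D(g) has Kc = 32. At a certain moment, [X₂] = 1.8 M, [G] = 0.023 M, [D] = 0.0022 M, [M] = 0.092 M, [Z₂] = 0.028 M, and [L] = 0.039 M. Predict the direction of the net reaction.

to the right

Qc = [L]·[M]³·[D] / ([X₂]²·[Z₂]²·[G]³) = (0.039)·(0.092)³·(0.0022) / ((1.8)²·(0.028)²·(0.023)³) = 2.2
Qc = 2.2 < Kc = 32, so the forward reaction proceeds.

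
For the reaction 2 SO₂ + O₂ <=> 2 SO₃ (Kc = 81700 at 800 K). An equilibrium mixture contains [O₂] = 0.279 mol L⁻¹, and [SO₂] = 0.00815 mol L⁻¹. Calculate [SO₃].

At equilibrium, Kc = [SO₃]² / ([SO₂]²·[O₂]) = 81700.
([SO₃])² / ((0.00815)²·(0.279)) = 81700
[SO₃]² = 1.51 ⇒ [SO₃] = 1.23 mol L⁻¹

[SO₃] = 1.23 mol L⁻¹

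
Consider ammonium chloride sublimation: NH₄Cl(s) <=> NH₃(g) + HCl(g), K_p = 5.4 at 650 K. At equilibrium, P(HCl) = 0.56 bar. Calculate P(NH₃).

(NH₄Cl is a pure solid — omitted from K_p.)
At equilibrium, K_p = P(NH₃)·P(HCl) = 5.4.
(P(NH₃))·(0.56) = 5.4
P(NH₃) = 9.64 = 9.6 bar

P(NH₃) = 9.6 bar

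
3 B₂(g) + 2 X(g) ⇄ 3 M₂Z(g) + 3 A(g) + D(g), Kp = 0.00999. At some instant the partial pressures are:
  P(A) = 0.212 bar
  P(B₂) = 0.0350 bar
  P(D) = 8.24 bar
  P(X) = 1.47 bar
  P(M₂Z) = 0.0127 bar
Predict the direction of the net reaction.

Qp = P(M₂Z)³·P(A)³·P(D) / (P(B₂)³·P(X)²) = (0.0127)³·(0.212)³·(8.24) / ((0.0350)³·(1.47)²) = 0.00174
Qp = 0.00174 < Kp = 0.00999, so the forward reaction proceeds.

to the right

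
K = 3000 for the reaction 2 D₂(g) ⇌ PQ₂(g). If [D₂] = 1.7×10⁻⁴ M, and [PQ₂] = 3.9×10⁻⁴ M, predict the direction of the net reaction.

Q = [PQ₂] / [D₂]² = (3.9×10⁻⁴) / (1.7×10⁻⁴)² = 13000
Q = 13000 > K = 3000, so the reverse reaction proceeds.

toward reactants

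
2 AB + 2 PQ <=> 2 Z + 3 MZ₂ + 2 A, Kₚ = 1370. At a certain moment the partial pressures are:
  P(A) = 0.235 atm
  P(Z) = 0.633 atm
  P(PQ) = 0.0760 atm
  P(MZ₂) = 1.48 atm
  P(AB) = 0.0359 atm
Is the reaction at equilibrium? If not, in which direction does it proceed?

to the left

Qₚ = P(Z)²·P(MZ₂)³·P(A)² / (P(AB)²·P(PQ)²) = (0.633)²·(1.48)³·(0.235)² / ((0.0359)²·(0.0760)²) = 9640
Qₚ = 9640 > Kₚ = 1370, so the reverse reaction proceeds.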